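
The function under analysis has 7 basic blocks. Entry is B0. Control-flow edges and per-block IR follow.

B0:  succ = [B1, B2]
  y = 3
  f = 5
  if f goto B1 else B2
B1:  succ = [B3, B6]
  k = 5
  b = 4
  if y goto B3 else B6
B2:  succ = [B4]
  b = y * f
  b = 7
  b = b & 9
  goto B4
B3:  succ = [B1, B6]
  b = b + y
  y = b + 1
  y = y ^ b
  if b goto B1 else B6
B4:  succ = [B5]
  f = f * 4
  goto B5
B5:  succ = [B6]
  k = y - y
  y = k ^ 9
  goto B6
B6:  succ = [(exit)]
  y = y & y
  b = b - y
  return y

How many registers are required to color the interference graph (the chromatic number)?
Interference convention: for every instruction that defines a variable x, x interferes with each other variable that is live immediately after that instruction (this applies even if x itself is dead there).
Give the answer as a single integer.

Per-block:
  B0: {f,y} / ∅
  B1: {b,k} / {y}
  B2: {b} / {f,y}
  B3: {b,y} / {b,y}
  B4: {f} / {f}
  B5: {k,y} / {y}
  B6: {b,y} / {b,y}

Live sets:
  B0 li=∅ lo={f,y}
  B1 li={y} lo={b,y}
  B2 li={f,y} lo={b,f,y}
  B3 li={b,y} lo={b,y}
  B4 li={b,f,y} lo={b,y}
  B5 li={b,y} lo={b,y}
  B6 li={b,y} lo=∅

Conflict graph:
  b↔{f,k,y}
  f↔{b,y}
  k↔{b,y}
  y↔{b,f,k}

Chromatic number:
  {b,f,y} pairwise interfere (3-clique) ⇒ χ ≥ 3
  3-colouring: c0={b}  c1={y}  c2={f,k}
  χ = 3

Answer: 3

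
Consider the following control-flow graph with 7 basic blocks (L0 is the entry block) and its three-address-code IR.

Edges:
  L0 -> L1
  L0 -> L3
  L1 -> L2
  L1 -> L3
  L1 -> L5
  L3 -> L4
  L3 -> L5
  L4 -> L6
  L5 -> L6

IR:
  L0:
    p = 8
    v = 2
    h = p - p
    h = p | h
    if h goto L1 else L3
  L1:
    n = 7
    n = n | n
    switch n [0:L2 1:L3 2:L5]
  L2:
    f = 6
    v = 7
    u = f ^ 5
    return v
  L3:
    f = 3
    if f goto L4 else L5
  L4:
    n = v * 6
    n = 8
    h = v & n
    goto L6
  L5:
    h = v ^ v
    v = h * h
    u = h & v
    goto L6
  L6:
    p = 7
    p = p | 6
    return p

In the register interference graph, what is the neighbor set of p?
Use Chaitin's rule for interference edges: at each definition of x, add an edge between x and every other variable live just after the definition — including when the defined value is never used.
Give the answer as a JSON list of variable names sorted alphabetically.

Answer: ["h", "v"]

Derivation:
def/use:
  L0 def {h,p,v} use ∅
  L1 def {n} use ∅
  L2 def {f,u,v} use ∅
  L3 def {f} use ∅
  L4 def {h,n} use {v}
  L5 def {h,u,v} use {v}
  L6 def {p} use ∅

Live sets:
  L0: in=∅ out={v}
  L1: in={v} out={v}
  L2: in=∅ out=∅
  L3: in={v} out={v}
  L4: in={v} out=∅
  L5: in={v} out=∅
  L6: in=∅ out=∅

Interference:
  f — {v}
  h — {p,v}
  n — {v}
  p — {h,v}
  u — {v}
  v — {f,h,n,p,u}

N(p) = ["h", "v"]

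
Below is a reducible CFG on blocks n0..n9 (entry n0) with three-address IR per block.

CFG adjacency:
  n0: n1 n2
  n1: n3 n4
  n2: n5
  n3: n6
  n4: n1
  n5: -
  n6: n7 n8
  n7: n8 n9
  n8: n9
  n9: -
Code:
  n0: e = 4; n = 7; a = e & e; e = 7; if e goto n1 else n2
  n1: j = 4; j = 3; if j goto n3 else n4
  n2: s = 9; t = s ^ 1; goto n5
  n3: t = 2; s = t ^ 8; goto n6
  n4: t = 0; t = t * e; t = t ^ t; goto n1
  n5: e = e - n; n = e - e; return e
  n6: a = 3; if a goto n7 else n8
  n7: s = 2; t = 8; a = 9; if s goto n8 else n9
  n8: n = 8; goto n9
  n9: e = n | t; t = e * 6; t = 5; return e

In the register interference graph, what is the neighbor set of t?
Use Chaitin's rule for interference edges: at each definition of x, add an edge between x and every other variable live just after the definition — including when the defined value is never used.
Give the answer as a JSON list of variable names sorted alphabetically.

Per-block:
  n0: {a,e,n} / ∅
  n1: {j} / ∅
  n2: {s,t} / ∅
  n3: {s,t} / ∅
  n4: {t} / {e}
  n5: {e,n} / {e,n}
  n6: {a} / ∅
  n7: {a,s,t} / ∅
  n8: {n} / ∅
  n9: {e,t} / {n,t}

Backward fixpoint:
  n0 li=∅ lo={e,n}
  n1 li={e,n} lo={e,n}
  n2 li={e,n} lo={e,n}
  n3 li={n} lo={n,t}
  n4 li={e,n} lo={e,n}
  n5 li={e,n} lo=∅
  n6 li={n,t} lo={n,t}
  n7 li={n} lo={n,t}
  n8 li={t} lo={n,t}
  n9 li={n,t} lo=∅

Interference:
  a↔{n,s,t}
  e↔{j,n,s,t}
  j↔{e,n}
  n↔{a,e,j,s,t}
  s↔{a,e,n,t}
  t↔{a,e,n,s}

N(t) = ["a", "e", "n", "s"]

Answer: ["a", "e", "n", "s"]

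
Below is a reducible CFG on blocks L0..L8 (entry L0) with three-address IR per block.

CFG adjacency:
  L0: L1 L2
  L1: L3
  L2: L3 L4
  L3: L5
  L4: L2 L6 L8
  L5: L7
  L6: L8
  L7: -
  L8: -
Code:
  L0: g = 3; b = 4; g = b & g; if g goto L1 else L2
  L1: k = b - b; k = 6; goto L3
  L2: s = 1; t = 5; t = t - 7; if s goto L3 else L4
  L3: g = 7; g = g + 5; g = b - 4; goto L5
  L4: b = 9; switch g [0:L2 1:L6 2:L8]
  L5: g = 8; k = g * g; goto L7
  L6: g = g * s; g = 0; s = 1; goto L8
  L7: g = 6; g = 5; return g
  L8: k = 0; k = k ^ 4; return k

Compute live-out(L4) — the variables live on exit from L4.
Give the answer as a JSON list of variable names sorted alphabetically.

Per-block:
  L0: def={b,g} ue=∅
  L1: def={k} ue={b}
  L2: def={s,t} ue=∅
  L3: def={g} ue={b}
  L4: def={b} ue={g}
  L5: def={g,k} ue=∅
  L6: def={g,s} ue={g,s}
  L7: def={g} ue=∅
  L8: def={k} ue=∅

Live sets:
  live L0: ∅→{b,g}
  live L1: {b}→{b}
  live L2: {b,g}→{b,g,s}
  live L3: {b}→∅
  live L4: {g,s}→{b,g,s}
  live L5: ∅→∅
  live L6: {g,s}→∅
  live L7: ∅→∅
  live L8: ∅→∅

live-out(L4) = ["b", "g", "s"]

Answer: ["b", "g", "s"]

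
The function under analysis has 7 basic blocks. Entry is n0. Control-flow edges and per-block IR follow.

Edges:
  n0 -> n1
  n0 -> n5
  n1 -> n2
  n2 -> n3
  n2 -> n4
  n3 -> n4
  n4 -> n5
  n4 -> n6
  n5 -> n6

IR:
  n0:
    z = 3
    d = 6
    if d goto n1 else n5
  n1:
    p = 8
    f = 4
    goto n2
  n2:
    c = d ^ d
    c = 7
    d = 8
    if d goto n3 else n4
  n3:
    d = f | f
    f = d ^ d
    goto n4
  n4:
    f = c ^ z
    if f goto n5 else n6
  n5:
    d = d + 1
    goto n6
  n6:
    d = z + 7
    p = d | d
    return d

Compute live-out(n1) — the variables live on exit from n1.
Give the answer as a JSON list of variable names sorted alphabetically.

Answer: ["d", "f", "z"]

Analysis:
def/use:
  n0: def={d,z} ue=∅
  n1: def={f,p} ue=∅
  n2: def={c,d} ue={d}
  n3: def={d,f} ue={f}
  n4: def={f} ue={c,z}
  n5: def={d} ue={d}
  n6: def={d,p} ue={z}

Liveness:
  n0: in=∅ out={d,z}
  n1: in={d,z} out={d,f,z}
  n2: in={d,f,z} out={c,d,f,z}
  n3: in={c,f,z} out={c,d,z}
  n4: in={c,d,z} out={d,z}
  n5: in={d,z} out={z}
  n6: in={z} out=∅

live-out(n1) = ["d", "f", "z"]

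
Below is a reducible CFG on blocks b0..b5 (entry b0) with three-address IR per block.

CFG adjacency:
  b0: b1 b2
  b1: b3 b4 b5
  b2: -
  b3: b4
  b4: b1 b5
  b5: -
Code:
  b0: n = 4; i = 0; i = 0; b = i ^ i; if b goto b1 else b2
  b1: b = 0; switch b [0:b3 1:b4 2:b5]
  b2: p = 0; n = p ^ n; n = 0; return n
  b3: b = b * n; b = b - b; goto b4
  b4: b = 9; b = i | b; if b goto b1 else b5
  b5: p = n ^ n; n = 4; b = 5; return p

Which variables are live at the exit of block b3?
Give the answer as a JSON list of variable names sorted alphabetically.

Block summaries:
  b0: {b,i,n} / ∅
  b1: {b} / ∅
  b2: {n,p} / {n}
  b3: {b} / {b,n}
  b4: {b} / {i}
  b5: {b,n,p} / {n}

Backward fixpoint:
  b0 li=∅ lo={i,n}
  b1 li={i,n} lo={b,i,n}
  b2 li={n} lo=∅
  b3 li={b,i,n} lo={i,n}
  b4 li={i,n} lo={i,n}
  b5 li={n} lo=∅

live-out(b3) = ["i", "n"]

Answer: ["i", "n"]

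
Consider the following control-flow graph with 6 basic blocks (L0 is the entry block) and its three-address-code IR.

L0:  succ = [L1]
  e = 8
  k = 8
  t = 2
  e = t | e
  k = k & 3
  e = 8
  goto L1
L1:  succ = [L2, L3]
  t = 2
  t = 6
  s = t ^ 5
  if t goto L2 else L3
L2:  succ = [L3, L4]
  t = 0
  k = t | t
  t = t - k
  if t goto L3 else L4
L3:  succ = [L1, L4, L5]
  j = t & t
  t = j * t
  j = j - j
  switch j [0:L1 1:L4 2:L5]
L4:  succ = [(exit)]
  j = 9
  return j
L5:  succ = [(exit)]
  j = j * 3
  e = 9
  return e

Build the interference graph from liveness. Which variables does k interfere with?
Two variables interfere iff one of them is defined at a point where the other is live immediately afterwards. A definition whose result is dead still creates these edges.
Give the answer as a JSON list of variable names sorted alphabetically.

Answer: ["e", "t"]

Analysis:
Block summaries:
  L0: {e,k,t} / ∅
  L1: {s,t} / ∅
  L2: {k,t} / ∅
  L3: {j,t} / {t}
  L4: {j} / ∅
  L5: {e,j} / {j}

Live sets:
  live L0: ∅→∅
  live L1: ∅→{t}
  live L2: ∅→{t}
  live L3: {t}→{j}
  live L4: ∅→∅
  live L5: {j}→∅

Interfere edges:
  e↔{k,t}
  j↔{t}
  k↔{e,t}
  s↔{t}
  t↔{e,j,k,s}

N(k) = ["e", "t"]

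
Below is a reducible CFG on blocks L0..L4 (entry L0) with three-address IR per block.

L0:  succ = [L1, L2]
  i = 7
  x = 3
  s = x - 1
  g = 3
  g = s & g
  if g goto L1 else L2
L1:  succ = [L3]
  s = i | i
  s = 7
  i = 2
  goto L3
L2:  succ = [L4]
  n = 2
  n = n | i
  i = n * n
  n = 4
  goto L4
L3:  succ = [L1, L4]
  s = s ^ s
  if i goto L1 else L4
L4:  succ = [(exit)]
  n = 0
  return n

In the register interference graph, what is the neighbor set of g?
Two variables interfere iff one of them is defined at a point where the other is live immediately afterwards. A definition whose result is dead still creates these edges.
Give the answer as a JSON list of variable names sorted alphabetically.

Answer: ["i", "s"]

Analysis:
Block summaries:
  L0: {g,i,s,x} / ∅
  L1: {i,s} / {i}
  L2: {i,n} / {i}
  L3: {s} / {i,s}
  L4: {n} / ∅

Live sets:
  live L0: ∅→{i}
  live L1: {i}→{i,s}
  live L2: {i}→∅
  live L3: {i,s}→{i}
  live L4: ∅→∅

Interfere edges:
  g: {i,s}
  i: {g,n,s,x}
  n: {i}
  s: {g,i}
  x: {i}

N(g) = ["i", "s"]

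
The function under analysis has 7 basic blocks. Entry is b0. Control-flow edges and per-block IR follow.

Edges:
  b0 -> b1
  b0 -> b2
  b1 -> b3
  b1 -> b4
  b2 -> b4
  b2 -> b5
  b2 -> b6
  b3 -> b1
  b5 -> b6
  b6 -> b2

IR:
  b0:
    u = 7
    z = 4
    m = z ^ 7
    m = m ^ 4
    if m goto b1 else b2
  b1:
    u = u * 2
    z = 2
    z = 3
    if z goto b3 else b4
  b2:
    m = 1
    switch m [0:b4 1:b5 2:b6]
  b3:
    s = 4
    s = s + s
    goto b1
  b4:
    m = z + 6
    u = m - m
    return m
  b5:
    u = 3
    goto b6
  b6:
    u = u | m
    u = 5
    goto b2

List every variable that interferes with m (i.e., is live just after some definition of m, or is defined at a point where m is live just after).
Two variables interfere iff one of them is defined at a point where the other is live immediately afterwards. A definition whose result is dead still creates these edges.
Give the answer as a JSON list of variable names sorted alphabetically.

Block summaries:
  b0: {m,u,z} / ∅
  b1: {u,z} / {u}
  b2: {m} / ∅
  b3: {s} / ∅
  b4: {m,u} / {z}
  b5: {u} / ∅
  b6: {u} / {m,u}

Backward fixpoint:
  b0 li=∅ lo={u,z}
  b1 li={u} lo={u,z}
  b2 li={u,z} lo={m,u,z}
  b3 li={u} lo={u}
  b4 li={z} lo=∅
  b5 li={m,z} lo={m,u,z}
  b6 li={m,u,z} lo={u,z}

Conflict graph:
  m: {u,z}
  s: {u}
  u: {m,s,z}
  z: {m,u}

N(m) = ["u", "z"]

Answer: ["u", "z"]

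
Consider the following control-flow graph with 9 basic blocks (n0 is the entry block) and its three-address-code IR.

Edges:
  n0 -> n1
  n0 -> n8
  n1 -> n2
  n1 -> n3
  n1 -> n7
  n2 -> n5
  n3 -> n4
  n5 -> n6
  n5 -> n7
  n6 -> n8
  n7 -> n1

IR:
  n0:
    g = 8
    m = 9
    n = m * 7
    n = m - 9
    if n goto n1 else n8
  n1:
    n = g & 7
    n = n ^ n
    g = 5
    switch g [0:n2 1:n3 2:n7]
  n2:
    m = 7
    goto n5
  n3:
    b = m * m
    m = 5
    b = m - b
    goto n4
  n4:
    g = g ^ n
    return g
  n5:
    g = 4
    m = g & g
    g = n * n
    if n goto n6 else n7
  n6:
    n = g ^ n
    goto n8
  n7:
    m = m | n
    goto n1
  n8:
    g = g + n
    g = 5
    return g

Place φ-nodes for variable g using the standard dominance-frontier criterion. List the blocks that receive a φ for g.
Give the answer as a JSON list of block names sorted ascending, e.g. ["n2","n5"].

idom tree: n1←n0 n2←n1 n3←n1 n4←n3 n5←n2 n6←n5 n7←n1 n8←n0
Dom at joins:
  n1: preds {n0,n7}: {n0} ∩ {n0,n1,n7} = {n0}; idom=n0
  n7: preds {n1,n5}: {n0,n1} ∩ {n0,n1,n2,n5} = {n0,n1}; idom=n1
  n8: preds {n0,n6}: {n0} ∩ {n0,n1,n2,n5,n6} = {n0}; idom=n0

DF walk-up:
  n1←n0: walk · to n0
  n1←n7: walk n7→n1 to n0
  n7←n1: walk · to n1
  n7←n5: walk n5→n2 to n1
  n8←n0: walk · to n0
  n8←n6: walk n6→n5→n2→n1 to n0
  n0 → ∅
  n1 → {n1,n8}
  n2 → {n7,n8}
  n3 → ∅
  n4 → ∅
  n5 → {n7,n8}
  n6 → {n8}
  n7 → {n1}
  n8 → ∅

φ for g: defs {n0,n1,n4,n5,n8}
  DF⁺ = {n1,n7,n8}

Answer: ["n1", "n7", "n8"]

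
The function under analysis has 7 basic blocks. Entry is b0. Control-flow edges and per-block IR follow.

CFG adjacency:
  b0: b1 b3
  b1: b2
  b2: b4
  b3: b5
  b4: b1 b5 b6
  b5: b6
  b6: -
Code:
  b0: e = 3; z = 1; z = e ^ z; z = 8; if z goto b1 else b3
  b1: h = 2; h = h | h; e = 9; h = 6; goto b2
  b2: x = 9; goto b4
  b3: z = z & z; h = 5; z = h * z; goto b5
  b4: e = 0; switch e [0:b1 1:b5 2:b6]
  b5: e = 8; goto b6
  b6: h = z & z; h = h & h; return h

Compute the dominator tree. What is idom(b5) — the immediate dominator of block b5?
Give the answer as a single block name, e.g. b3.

Answer: b0

Working:
idom tree: b1←b0 b2←b1 b3←b0 b4←b2 b5←b0 b6←b0
Dom at joins:
  b1: preds {b0,b4}: {b0} ∩ {b0,b1,b2,b4} = {b0}; idom=b0
  b5: preds {b3,b4}: {b0,b3} ∩ {b0,b1,b2,b4} = {b0}; idom=b0
  b6: preds {b4,b5}: {b0,b1,b2,b4} ∩ {b0,b5} = {b0}; idom=b0

idom(b5) = b0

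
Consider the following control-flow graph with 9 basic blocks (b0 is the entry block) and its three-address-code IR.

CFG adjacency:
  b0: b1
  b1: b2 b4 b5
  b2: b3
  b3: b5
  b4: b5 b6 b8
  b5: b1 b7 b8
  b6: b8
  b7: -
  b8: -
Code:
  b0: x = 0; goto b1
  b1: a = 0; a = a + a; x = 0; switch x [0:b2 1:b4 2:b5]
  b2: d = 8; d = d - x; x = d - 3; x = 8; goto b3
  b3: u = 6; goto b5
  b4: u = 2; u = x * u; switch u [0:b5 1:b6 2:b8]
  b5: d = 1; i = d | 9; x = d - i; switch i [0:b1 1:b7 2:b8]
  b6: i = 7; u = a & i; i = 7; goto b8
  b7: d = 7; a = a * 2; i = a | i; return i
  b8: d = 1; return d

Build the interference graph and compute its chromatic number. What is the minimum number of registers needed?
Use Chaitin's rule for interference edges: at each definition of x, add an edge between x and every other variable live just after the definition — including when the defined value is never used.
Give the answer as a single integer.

Block summaries:
  b0 def {x} use ∅
  b1 def {a,x} use ∅
  b2 def {d,x} use {x}
  b3 def {u} use ∅
  b4 def {u} use {x}
  b5 def {d,i,x} use ∅
  b6 def {i,u} use {a}
  b7 def {a,d,i} use {a,i}
  b8 def {d} use ∅

Liveness:
  b0 li=∅ lo=∅
  b1 li=∅ lo={a,x}
  b2 li={a,x} lo={a}
  b3 li={a} lo={a}
  b4 li={a,x} lo={a}
  b5 li={a} lo={a,i}
  b6 li={a} lo=∅
  b7 li={a,i} lo=∅
  b8 li=∅ lo=∅

Interference:
  a — {d,i,u,x}
  d — {a,i,x}
  i — {a,d,x}
  u — {a,x}
  x — {a,d,i,u}

Chromatic number:
  clique {a,d,i,x} ⇒ need ≥ 4
  4-colouring: c0={a}  c1={x}  c2={d,u}  c3={i}
  χ = 4

Answer: 4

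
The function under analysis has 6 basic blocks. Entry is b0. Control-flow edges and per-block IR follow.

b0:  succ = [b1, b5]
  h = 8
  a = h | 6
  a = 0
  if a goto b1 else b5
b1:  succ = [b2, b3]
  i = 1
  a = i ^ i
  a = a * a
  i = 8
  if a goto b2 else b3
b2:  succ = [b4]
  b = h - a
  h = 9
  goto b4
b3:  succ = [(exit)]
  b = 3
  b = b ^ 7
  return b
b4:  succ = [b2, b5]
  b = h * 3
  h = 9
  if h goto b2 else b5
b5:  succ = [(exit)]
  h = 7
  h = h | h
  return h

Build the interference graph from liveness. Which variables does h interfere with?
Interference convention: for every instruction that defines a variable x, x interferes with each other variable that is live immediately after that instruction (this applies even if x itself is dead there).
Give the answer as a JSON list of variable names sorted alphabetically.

Answer: ["a", "i"]

Analysis:
def/use:
  b0 def {a,h} use ∅
  b1 def {a,i} use ∅
  b2 def {b,h} use {a,h}
  b3 def {b} use ∅
  b4 def {b,h} use {h}
  b5 def {h} use ∅

Live sets:
  b0 li=∅ lo={h}
  b1 li={h} lo={a,h}
  b2 li={a,h} lo={a,h}
  b3 li=∅ lo=∅
  b4 li={a,h} lo={a,h}
  b5 li=∅ lo=∅

Interfere edges:
  a↔{b,h,i}
  b↔{a}
  h↔{a,i}
  i↔{a,h}

N(h) = ["a", "i"]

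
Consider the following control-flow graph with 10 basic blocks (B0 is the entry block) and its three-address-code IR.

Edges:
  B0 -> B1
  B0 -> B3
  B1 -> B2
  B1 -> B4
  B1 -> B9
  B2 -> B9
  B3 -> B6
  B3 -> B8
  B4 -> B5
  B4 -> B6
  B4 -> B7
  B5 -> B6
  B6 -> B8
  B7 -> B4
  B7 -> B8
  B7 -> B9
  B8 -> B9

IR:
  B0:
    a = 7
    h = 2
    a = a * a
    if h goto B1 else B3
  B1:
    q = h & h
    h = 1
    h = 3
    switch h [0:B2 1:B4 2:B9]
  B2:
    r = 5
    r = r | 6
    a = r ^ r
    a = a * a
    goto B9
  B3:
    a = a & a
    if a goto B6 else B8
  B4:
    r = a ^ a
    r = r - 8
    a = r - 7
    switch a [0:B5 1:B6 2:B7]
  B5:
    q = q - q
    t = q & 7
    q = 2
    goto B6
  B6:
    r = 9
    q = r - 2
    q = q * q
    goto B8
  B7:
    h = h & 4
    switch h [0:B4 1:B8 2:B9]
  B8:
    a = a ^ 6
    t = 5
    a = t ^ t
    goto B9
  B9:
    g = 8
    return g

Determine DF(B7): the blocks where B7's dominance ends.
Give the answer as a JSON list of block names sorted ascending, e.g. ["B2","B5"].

idom tree: B1←B0 B2←B1 B3←B0 B4←B1 B5←B4 B6←B0 B7←B4 B8←B0 B9←B0
Join-block Dom:
  B4: preds {B1,B7}: {B0,B1} ∩ {B0,B1,B4,B7} = {B0,B1}; idom=B1
  B6: preds {B3,B4,B5}: {B0,B3} ∩ {B0,B1,B4} ∩ {B0,B1,B4,B5} = {B0}; idom=B0
  B8: preds {B3,B6,B7}: {B0,B3} ∩ {B0,B6} ∩ {B0,B1,B4,B7} = {B0}; idom=B0
  B9: preds {B1,B2,B7,B8}: {B0,B1} ∩ {B0,B1,B2} ∩ {B0,B1,B4,B7} ∩ {B0,B8} = {B0}; idom=B0

DF walk-up:
  B4←B1: walk · to B1
  B4←B7: walk B7→B4 to B1
  B6←B3: walk B3 to B0
  B6←B4: walk B4→B1 to B0
  B6←B5: walk B5→B4→B1 to B0
  B8←B3: walk B3 to B0
  B8←B6: walk B6 to B0
  B8←B7: walk B7→B4→B1 to B0
  B9←B1: walk B1 to B0
  B9←B2: walk B2→B1 to B0
  B9←B7: walk B7→B4→B1 to B0
  B9←B8: walk B8 to B0
  B0 → ∅
  B1 → {B6,B8,B9}
  B2 → {B9}
  B3 → {B6,B8}
  B4 → {B4,B6,B8,B9}
  B5 → {B6}
  B6 → {B8}
  B7 → {B4,B8,B9}
  B8 → {B9}
  B9 → ∅

DF(B7) = ["B4", "B8", "B9"]

Answer: ["B4", "B8", "B9"]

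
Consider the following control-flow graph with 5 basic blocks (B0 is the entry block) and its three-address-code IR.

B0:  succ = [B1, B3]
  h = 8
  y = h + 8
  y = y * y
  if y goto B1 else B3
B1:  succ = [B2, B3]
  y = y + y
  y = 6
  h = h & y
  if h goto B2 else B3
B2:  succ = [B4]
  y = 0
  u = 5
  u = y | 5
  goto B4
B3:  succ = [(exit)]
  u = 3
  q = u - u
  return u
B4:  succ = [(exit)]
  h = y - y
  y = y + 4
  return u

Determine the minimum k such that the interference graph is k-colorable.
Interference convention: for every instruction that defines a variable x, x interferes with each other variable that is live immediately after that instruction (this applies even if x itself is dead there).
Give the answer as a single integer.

Answer: 3

Derivation:
Block summaries:
  B0: {h,y} / ∅
  B1: {h,y} / {h,y}
  B2: {u,y} / ∅
  B3: {q,u} / ∅
  B4: {h,y} / {u,y}

Live sets:
  live B0: ∅→{h,y}
  live B1: {h,y}→∅
  live B2: ∅→{u,y}
  live B3: ∅→∅
  live B4: {u,y}→∅

Interfere edges:
  h↔{u,y}
  q↔{u}
  u↔{h,q,y}
  y↔{h,u}

Registers:
  clique {h,u,y} ⇒ need ≥ 3
  3-colouring: r0={u}  r1={h,q}  r2={y}
  χ = 3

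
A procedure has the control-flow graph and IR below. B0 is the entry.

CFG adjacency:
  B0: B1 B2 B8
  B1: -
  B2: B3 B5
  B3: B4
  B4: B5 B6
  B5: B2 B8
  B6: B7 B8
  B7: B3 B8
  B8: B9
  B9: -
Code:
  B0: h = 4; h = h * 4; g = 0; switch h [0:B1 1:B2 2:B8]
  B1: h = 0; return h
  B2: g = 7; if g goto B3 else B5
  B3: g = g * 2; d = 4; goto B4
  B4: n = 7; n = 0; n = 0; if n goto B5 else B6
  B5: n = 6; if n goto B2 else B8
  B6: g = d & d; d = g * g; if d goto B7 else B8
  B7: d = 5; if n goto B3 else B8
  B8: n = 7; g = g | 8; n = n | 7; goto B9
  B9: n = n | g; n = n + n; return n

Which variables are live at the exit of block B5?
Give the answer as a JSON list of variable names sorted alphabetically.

Answer: ["g"]

Derivation:
def/use:
  B0 def {g,h} use ∅
  B1 def {h} use ∅
  B2 def {g} use ∅
  B3 def {d,g} use {g}
  B4 def {n} use ∅
  B5 def {n} use ∅
  B6 def {d,g} use {d}
  B7 def {d} use {n}
  B8 def {g,n} use {g}
  B9 def {n} use {g,n}

Liveness:
  B0: in=∅ out={g}
  B1: in=∅ out=∅
  B2: in=∅ out={g}
  B3: in={g} out={d,g}
  B4: in={d,g} out={d,g,n}
  B5: in={g} out={g}
  B6: in={d,n} out={g,n}
  B7: in={g,n} out={g}
  B8: in={g} out={g,n}
  B9: in={g,n} out=∅

live-out(B5) = ["g"]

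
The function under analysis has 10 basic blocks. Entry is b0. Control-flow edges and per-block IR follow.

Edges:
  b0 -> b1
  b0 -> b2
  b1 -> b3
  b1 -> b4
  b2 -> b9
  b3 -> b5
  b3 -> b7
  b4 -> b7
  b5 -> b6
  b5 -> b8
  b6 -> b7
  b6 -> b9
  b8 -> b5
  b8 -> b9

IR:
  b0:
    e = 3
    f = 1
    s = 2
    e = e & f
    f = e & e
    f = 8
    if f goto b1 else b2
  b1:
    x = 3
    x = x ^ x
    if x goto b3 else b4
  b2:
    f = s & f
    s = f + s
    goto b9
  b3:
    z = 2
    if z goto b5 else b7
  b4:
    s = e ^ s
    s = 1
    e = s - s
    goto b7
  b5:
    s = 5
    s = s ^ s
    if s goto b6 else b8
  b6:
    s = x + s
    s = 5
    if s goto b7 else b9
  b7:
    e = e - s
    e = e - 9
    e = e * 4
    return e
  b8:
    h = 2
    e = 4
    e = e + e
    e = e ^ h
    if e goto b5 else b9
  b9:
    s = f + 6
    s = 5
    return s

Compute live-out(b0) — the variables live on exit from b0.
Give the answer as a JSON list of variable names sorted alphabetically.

Block summaries:
  b0: {e,f,s} / ∅
  b1: {x} / ∅
  b2: {f,s} / {f,s}
  b3: {z} / ∅
  b4: {e,s} / {e,s}
  b5: {s} / ∅
  b6: {s} / {s,x}
  b7: {e} / {e,s}
  b8: {e,h} / ∅
  b9: {s} / {f}

Live sets:
  b0 li=∅ lo={e,f,s}
  b1 li={e,f,s} lo={e,f,s,x}
  b2 li={f,s} lo={f}
  b3 li={e,f,s,x} lo={e,f,s,x}
  b4 li={e,s} lo={e,s}
  b5 li={e,f,x} lo={e,f,s,x}
  b6 li={e,f,s,x} lo={e,f,s}
  b7 li={e,s} lo=∅
  b8 li={f,x} lo={e,f,x}
  b9 li={f} lo=∅

live-out(b0) = ["e", "f", "s"]

Answer: ["e", "f", "s"]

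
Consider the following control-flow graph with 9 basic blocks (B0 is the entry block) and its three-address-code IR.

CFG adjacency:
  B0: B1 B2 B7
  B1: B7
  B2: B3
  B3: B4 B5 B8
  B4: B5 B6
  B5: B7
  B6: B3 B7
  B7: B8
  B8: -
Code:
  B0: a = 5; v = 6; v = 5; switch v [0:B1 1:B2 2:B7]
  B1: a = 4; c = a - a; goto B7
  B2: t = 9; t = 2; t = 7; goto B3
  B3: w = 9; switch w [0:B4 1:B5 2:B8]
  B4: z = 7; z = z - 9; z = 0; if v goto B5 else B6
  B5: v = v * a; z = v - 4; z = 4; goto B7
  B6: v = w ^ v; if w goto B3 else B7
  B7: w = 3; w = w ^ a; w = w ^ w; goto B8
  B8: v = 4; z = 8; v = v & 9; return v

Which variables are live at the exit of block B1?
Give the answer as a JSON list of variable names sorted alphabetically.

Answer: ["a"]

Analysis:
Block summaries:
  B0: {a,v} / ∅
  B1: {a,c} / ∅
  B2: {t} / ∅
  B3: {w} / ∅
  B4: {z} / {v}
  B5: {v,z} / {a,v}
  B6: {v} / {v,w}
  B7: {w} / {a}
  B8: {v,z} / ∅

Liveness:
  B0: in=∅ out={a,v}
  B1: in=∅ out={a}
  B2: in={a,v} out={a,v}
  B3: in={a,v} out={a,v,w}
  B4: in={a,v,w} out={a,v,w}
  B5: in={a,v} out={a}
  B6: in={a,v,w} out={a,v}
  B7: in={a} out=∅
  B8: in=∅ out=∅

live-out(B1) = ["a"]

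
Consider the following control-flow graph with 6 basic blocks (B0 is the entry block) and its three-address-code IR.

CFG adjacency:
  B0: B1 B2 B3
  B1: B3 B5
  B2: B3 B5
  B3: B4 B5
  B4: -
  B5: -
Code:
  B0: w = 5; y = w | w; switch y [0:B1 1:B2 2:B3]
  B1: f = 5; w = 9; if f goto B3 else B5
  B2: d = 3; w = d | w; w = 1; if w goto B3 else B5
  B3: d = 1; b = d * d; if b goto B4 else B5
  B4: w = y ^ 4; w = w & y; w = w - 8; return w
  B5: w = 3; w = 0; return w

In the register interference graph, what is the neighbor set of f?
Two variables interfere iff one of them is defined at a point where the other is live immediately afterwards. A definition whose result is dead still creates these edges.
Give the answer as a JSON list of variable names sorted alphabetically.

Answer: ["w", "y"]

Derivation:
Per-block:
  B0: {w,y} / ∅
  B1: {f,w} / ∅
  B2: {d,w} / {w}
  B3: {b,d} / ∅
  B4: {w} / {y}
  B5: {w} / ∅

Backward fixpoint:
  B0 li=∅ lo={w,y}
  B1 li={y} lo={y}
  B2 li={w,y} lo={y}
  B3 li={y} lo={y}
  B4 li={y} lo=∅
  B5 li=∅ lo=∅

Interference:
  b↔{y}
  d↔{w,y}
  f↔{w,y}
  w↔{d,f,y}
  y↔{b,d,f,w}

N(f) = ["w", "y"]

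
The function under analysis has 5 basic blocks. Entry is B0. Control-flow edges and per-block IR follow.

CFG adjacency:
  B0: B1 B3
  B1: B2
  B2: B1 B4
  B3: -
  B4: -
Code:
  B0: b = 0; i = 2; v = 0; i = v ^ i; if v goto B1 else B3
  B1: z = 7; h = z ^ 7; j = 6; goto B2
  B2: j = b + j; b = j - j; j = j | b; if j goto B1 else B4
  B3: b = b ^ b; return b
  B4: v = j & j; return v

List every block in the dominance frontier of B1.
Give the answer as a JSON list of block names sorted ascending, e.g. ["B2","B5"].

Answer: ["B1"]

Analysis:
idom tree: B1←B0 B2←B1 B3←B0 B4←B2
Dom∩ at merges:
  B1: preds {B0,B2}: {B0} ∩ {B0,B1,B2} = {B0}; idom=B0

DF derivation:
  join B1 pred B0: · stop@B0
  join B1 pred B2: B2→B1 stop@B0
  B0 → ∅
  B1 → {B1}
  B2 → {B1}
  B3 → ∅
  B4 → ∅

DF(B1) = ["B1"]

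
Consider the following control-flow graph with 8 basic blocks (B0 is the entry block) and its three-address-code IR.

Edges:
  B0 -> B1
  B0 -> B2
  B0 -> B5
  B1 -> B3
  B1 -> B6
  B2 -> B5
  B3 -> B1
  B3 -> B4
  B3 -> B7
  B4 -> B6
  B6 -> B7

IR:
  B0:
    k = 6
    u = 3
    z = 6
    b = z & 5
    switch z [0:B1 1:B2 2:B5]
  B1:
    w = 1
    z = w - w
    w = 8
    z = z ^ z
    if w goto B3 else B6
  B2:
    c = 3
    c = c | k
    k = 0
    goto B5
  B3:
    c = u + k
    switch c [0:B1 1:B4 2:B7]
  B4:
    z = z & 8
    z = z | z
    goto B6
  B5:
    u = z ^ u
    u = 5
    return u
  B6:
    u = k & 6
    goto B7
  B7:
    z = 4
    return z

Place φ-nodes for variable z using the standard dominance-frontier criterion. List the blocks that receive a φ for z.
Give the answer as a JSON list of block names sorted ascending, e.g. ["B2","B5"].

Answer: ["B1", "B6", "B7"]

Working:
idom tree: B1←B0 B2←B0 B3←B1 B4←B3 B5←B0 B6←B1 B7←B1
Dom at joins:
  B1: preds {B0,B3}: {B0} ∩ {B0,B1,B3} = {B0}; idom=B0
  B5: preds {B0,B2}: {B0} ∩ {B0,B2} = {B0}; idom=B0
  B6: preds {B1,B4}: {B0,B1} ∩ {B0,B1,B3,B4} = {B0,B1}; idom=B1
  B7: preds {B3,B6}: {B0,B1,B3} ∩ {B0,B1,B6} = {B0,B1}; idom=B1

DF walk-up:
  join B1 pred B0: · stop@B0
  join B1 pred B3: B3→B1 stop@B0
  join B5 pred B0: · stop@B0
  join B5 pred B2: B2 stop@B0
  join B6 pred B1: · stop@B1
  join B6 pred B4: B4→B3 stop@B1
  join B7 pred B3: B3 stop@B1
  join B7 pred B6: B6 stop@B1
  B0 → ∅
  B1 → {B1}
  B2 → {B5}
  B3 → {B1,B6,B7}
  B4 → {B6}
  B5 → ∅
  B6 → {B7}
  B7 → ∅

φ for z: defs {B0,B1,B4,B7}
  DF⁺ = {B1,B6,B7}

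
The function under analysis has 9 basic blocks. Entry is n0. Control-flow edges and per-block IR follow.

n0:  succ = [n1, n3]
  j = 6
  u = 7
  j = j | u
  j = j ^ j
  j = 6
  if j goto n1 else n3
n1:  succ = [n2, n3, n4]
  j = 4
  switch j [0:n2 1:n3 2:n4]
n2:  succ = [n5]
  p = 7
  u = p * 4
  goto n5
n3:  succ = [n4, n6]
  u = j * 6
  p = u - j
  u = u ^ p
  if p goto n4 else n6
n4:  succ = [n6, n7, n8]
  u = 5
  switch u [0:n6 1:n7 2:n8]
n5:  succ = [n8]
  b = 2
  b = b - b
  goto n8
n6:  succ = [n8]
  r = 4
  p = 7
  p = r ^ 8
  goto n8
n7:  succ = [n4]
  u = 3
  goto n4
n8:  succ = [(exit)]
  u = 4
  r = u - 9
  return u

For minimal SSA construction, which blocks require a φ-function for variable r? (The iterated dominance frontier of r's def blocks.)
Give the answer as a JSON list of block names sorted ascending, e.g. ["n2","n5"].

idom tree: n1←n0 n2←n1 n3←n0 n4←n0 n5←n2 n6←n0 n7←n4 n8←n0
Dom at joins:
  n3: preds {n0,n1}: {n0} ∩ {n0,n1} = {n0}; idom=n0
  n4: preds {n1,n3,n7}: {n0,n1} ∩ {n0,n3} ∩ {n0,n4,n7} = {n0}; idom=n0
  n6: preds {n3,n4}: {n0,n3} ∩ {n0,n4} = {n0}; idom=n0
  n8: preds {n4,n5,n6}: {n0,n4} ∩ {n0,n1,n2,n5} ∩ {n0,n6} = {n0}; idom=n0

DF walk-up:
  join n3 pred n0: · stop@n0
  join n3 pred n1: n1 stop@n0
  join n4 pred n1: n1 stop@n0
  join n4 pred n3: n3 stop@n0
  join n4 pred n7: n7→n4 stop@n0
  join n6 pred n3: n3 stop@n0
  join n6 pred n4: n4 stop@n0
  join n8 pred n4: n4 stop@n0
  join n8 pred n5: n5→n2→n1 stop@n0
  join n8 pred n6: n6 stop@n0
  DF(n0)=∅
  DF(n1)={n3,n4,n8}
  DF(n2)={n8}
  DF(n3)={n4,n6}
  DF(n4)={n4,n6,n8}
  DF(n5)={n8}
  DF(n6)={n8}
  DF(n7)={n4}
  DF(n8)=∅

φ for r: defs {n6,n8}
  DF⁺ = {n8}

Answer: ["n8"]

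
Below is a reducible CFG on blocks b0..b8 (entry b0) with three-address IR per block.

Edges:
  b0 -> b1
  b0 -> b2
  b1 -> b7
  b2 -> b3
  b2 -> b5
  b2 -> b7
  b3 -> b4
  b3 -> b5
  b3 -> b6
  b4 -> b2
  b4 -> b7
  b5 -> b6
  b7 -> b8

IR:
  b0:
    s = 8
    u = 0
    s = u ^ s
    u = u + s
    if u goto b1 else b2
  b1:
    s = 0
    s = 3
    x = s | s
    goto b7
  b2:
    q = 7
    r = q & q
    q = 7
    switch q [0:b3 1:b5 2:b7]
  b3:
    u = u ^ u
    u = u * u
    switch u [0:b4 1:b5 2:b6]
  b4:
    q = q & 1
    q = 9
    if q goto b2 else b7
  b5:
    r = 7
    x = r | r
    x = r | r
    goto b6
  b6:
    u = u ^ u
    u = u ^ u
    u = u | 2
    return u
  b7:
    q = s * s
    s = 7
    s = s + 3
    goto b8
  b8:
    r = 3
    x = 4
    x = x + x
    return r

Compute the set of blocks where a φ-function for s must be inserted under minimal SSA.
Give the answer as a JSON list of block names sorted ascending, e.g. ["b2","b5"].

idom tree: b1←b0 b2←b0 b3←b2 b4←b3 b5←b2 b6←b2 b7←b0 b8←b7
Dom at joins:
  b2: preds {b0,b4}: {b0} ∩ {b0,b2,b3,b4} = {b0}; idom=b0
  b5: preds {b2,b3}: {b0,b2} ∩ {b0,b2,b3} = {b0,b2}; idom=b2
  b6: preds {b3,b5}: {b0,b2,b3} ∩ {b0,b2,b5} = {b0,b2}; idom=b2
  b7: preds {b1,b2,b4}: {b0,b1} ∩ {b0,b2} ∩ {b0,b2,b3,b4} = {b0}; idom=b0

DF walk-up:
  join b2 pred b0: · stop@b0
  join b2 pred b4: b4→b3→b2 stop@b0
  join b5 pred b2: · stop@b2
  join b5 pred b3: b3 stop@b2
  join b6 pred b3: b3 stop@b2
  join b6 pred b5: b5 stop@b2
  join b7 pred b1: b1 stop@b0
  join b7 pred b2: b2 stop@b0
  join b7 pred b4: b4→b3→b2 stop@b0
  b0: DF=∅
  b1: DF={b7}
  b2: DF={b2,b7}
  b3: DF={b2,b5,b6,b7}
  b4: DF={b2,b7}
  b5: DF={b6}
  b6: DF=∅
  b7: DF=∅
  b8: DF=∅

φ for s: defs {b0,b1,b7}
  DF⁺ = {b7}

Answer: ["b7"]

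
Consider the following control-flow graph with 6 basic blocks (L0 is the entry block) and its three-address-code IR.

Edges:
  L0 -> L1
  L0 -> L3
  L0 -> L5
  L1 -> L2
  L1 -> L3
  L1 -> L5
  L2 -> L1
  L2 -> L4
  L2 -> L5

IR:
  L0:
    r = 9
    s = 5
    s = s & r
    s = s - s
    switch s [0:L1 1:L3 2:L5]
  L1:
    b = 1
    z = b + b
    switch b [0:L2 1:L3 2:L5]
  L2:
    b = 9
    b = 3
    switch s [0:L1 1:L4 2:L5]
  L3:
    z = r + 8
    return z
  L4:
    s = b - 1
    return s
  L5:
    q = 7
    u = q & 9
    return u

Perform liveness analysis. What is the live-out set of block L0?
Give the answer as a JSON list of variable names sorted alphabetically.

Block summaries:
  L0 def {r,s} use ∅
  L1 def {b,z} use ∅
  L2 def {b} use {s}
  L3 def {z} use {r}
  L4 def {s} use {b}
  L5 def {q,u} use ∅

Live sets:
  L0: in=∅ out={r,s}
  L1: in={r,s} out={r,s}
  L2: in={r,s} out={b,r,s}
  L3: in={r} out=∅
  L4: in={b} out=∅
  L5: in=∅ out=∅

live-out(L0) = ["r", "s"]

Answer: ["r", "s"]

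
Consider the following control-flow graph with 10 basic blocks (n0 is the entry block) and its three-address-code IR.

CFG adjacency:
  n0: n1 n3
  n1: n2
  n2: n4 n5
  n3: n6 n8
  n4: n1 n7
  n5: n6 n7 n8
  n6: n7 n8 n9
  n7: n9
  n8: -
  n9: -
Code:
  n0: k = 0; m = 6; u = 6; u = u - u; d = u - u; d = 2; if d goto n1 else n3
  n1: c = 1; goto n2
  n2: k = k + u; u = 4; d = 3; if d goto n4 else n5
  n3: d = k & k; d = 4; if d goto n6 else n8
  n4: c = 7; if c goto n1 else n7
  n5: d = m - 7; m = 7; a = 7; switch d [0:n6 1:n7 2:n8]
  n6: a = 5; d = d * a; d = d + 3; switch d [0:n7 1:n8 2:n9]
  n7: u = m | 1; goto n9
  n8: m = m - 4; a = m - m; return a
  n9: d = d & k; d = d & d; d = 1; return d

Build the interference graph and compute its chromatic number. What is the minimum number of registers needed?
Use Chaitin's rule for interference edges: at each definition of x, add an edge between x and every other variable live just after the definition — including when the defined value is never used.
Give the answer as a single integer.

def/use:
  n0: {d,k,m,u} / ∅
  n1: {c} / ∅
  n2: {d,k,u} / {k,u}
  n3: {d} / {k}
  n4: {c} / ∅
  n5: {a,d,m} / {m}
  n6: {a,d} / {d}
  n7: {u} / {m}
  n8: {a,m} / {m}
  n9: {d} / {d,k}

Liveness:
  live n0: ∅→{k,m,u}
  live n1: {k,m,u}→{k,m,u}
  live n2: {k,m,u}→{d,k,m,u}
  live n3: {k,m}→{d,k,m}
  live n4: {d,k,m,u}→{d,k,m,u}
  live n5: {k,m}→{d,k,m}
  live n6: {d,k,m}→{d,k,m}
  live n7: {d,k,m}→{d,k}
  live n8: {m}→∅
  live n9: {d,k}→∅

Interference:
  a↔{d,k,m}
  c↔{d,k,m,u}
  d↔{a,c,k,m,u}
  k↔{a,c,d,m,u}
  m↔{a,c,d,k,u}
  u↔{c,d,k,m}

Registers:
  clique {c,d,k,m,u} ⇒ need ≥ 5
  5-colouring: r0={d}  r1={k}  r2={m}  r3={a,c}  r4={u}
  χ = 5

Answer: 5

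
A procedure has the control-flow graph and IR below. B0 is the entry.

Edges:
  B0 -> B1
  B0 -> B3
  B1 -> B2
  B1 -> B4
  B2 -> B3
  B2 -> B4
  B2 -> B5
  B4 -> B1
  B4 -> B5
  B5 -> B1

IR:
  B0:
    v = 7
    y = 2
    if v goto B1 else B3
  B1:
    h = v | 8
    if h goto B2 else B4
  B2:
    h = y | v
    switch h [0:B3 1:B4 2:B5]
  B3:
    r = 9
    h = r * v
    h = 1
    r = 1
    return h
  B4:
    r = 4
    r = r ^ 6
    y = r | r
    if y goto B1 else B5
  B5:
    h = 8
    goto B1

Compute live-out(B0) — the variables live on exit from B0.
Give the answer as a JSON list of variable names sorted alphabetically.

Answer: ["v", "y"]

Working:
Block summaries:
  B0: {v,y} / ∅
  B1: {h} / {v}
  B2: {h} / {v,y}
  B3: {h,r} / {v}
  B4: {r,y} / ∅
  B5: {h} / ∅

Liveness:
  B0 li=∅ lo={v,y}
  B1 li={v,y} lo={v,y}
  B2 li={v,y} lo={v,y}
  B3 li={v} lo=∅
  B4 li={v} lo={v,y}
  B5 li={v,y} lo={v,y}

live-out(B0) = ["v", "y"]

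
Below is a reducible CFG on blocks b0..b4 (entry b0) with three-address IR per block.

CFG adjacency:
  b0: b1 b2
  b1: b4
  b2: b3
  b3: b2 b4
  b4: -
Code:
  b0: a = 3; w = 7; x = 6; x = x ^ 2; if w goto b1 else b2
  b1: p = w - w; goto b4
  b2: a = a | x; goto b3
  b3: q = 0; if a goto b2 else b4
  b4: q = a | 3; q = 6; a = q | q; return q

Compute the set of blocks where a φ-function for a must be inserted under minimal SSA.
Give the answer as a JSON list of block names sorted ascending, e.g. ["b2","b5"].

idom tree: b1←b0 b2←b0 b3←b2 b4←b0
Dom∩ at merges:
  b2: preds {b0,b3}: {b0} ∩ {b0,b2,b3} = {b0}; idom=b0
  b4: preds {b1,b3}: {b0,b1} ∩ {b0,b2,b3} = {b0}; idom=b0

DF walk-up:
  join b2 pred b0: · stop@b0
  join b2 pred b3: b3→b2 stop@b0
  join b4 pred b1: b1 stop@b0
  join b4 pred b3: b3→b2 stop@b0
  b0: DF=∅
  b1: DF={b4}
  b2: DF={b2,b4}
  b3: DF={b2,b4}
  b4: DF=∅

φ for a: defs {b0,b2,b4}
  DF⁺ = {b2,b4}

Answer: ["b2", "b4"]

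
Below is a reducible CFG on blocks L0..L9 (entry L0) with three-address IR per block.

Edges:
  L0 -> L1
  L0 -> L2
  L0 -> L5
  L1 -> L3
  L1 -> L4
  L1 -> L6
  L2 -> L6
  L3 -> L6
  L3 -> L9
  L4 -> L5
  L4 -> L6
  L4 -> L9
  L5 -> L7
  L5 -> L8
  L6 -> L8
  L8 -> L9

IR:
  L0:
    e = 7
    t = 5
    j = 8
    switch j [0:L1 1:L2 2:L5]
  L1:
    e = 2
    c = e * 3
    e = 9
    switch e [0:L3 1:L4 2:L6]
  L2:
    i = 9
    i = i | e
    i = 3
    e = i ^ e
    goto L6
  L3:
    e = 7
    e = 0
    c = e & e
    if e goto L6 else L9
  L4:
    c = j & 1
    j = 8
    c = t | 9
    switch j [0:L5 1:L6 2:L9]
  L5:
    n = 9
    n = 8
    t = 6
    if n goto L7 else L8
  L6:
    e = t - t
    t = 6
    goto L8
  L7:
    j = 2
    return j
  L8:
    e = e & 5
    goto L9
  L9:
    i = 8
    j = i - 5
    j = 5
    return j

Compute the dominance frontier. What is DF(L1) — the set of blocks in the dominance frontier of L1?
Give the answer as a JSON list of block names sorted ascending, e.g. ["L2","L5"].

idom tree: L1←L0 L2←L0 L3←L1 L4←L1 L5←L0 L6←L0 L7←L5 L8←L0 L9←L0
Dom∩ at merges:
  L5: preds {L0,L4}: {L0} ∩ {L0,L1,L4} = {L0}; idom=L0
  L6: preds {L1,L2,L3,L4}: {L0,L1} ∩ {L0,L2} ∩ {L0,L1,L3} ∩ {L0,L1,L4} = {L0}; idom=L0
  L8: preds {L5,L6}: {L0,L5} ∩ {L0,L6} = {L0}; idom=L0
  L9: preds {L3,L4,L8}: {L0,L1,L3} ∩ {L0,L1,L4} ∩ {L0,L8} = {L0}; idom=L0

Frontier:
  join L5 pred L0: · stop@L0
  join L5 pred L4: L4→L1 stop@L0
  join L6 pred L1: L1 stop@L0
  join L6 pred L2: L2 stop@L0
  join L6 pred L3: L3→L1 stop@L0
  join L6 pred L4: L4→L1 stop@L0
  join L8 pred L5: L5 stop@L0
  join L8 pred L6: L6 stop@L0
  join L9 pred L3: L3→L1 stop@L0
  join L9 pred L4: L4→L1 stop@L0
  join L9 pred L8: L8 stop@L0
  L0 → ∅
  L1 → {L5,L6,L9}
  L2 → {L6}
  L3 → {L6,L9}
  L4 → {L5,L6,L9}
  L5 → {L8}
  L6 → {L8}
  L7 → ∅
  L8 → {L9}
  L9 → ∅

DF(L1) = ["L5", "L6", "L9"]

Answer: ["L5", "L6", "L9"]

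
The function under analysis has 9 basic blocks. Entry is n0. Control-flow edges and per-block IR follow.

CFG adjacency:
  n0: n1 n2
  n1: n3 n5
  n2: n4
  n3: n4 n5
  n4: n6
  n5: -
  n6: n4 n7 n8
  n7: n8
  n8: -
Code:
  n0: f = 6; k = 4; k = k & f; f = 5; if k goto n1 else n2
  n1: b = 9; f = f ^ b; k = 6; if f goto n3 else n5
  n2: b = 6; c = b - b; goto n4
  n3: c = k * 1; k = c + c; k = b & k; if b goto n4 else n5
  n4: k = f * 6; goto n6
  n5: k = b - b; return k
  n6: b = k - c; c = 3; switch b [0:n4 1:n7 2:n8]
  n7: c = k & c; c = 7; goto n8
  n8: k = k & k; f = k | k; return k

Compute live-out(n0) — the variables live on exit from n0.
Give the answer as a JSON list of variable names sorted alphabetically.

Answer: ["f"]

Working:
Per-block:
  n0: def={f,k} ue=∅
  n1: def={b,f,k} ue={f}
  n2: def={b,c} ue=∅
  n3: def={c,k} ue={b,k}
  n4: def={k} ue={f}
  n5: def={k} ue={b}
  n6: def={b,c} ue={c,k}
  n7: def={c} ue={c,k}
  n8: def={f,k} ue={k}

Backward fixpoint:
  live n0: ∅→{f}
  live n1: {f}→{b,f,k}
  live n2: {f}→{c,f}
  live n3: {b,f,k}→{b,c,f}
  live n4: {c,f}→{c,f,k}
  live n5: {b}→∅
  live n6: {c,f,k}→{c,f,k}
  live n7: {c,k}→{k}
  live n8: {k}→∅

live-out(n0) = ["f"]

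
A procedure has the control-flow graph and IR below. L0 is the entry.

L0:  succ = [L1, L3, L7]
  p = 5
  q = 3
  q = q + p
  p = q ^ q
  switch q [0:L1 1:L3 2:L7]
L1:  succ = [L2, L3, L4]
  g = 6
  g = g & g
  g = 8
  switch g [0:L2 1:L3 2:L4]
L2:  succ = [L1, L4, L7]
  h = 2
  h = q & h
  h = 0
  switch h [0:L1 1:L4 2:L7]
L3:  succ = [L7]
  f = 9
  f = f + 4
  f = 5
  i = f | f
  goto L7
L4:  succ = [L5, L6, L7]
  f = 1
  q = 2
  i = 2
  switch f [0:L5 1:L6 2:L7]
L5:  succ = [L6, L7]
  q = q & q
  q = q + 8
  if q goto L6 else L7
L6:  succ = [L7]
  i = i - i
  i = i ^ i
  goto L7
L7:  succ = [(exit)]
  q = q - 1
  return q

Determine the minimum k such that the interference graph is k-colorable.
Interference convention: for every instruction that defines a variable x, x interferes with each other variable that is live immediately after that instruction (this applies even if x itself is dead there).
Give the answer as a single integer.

Per-block:
  L0 def {p,q} use ∅
  L1 def {g} use ∅
  L2 def {h} use {q}
  L3 def {f,i} use ∅
  L4 def {f,i,q} use ∅
  L5 def {q} use {q}
  L6 def {i} use {i}
  L7 def {q} use {q}

Backward fixpoint:
  L0 li=∅ lo={q}
  L1 li={q} lo={q}
  L2 li={q} lo={q}
  L3 li={q} lo={q}
  L4 li=∅ lo={i,q}
  L5 li={i,q} lo={i,q}
  L6 li={i,q} lo={q}
  L7 li={q} lo=∅

Interfere edges:
  f↔{i,q}
  g↔{q}
  h↔{q}
  i↔{f,q}
  p↔{q}
  q↔{f,g,h,i,p}

Registers:
  clique {f,i,q} ⇒ need ≥ 3
  assign f→r1 g→r1 h→r1 i→r2 p→r1 q→r0 — no edge inside a register ⇒ χ ≤ 3
  χ = 3

Answer: 3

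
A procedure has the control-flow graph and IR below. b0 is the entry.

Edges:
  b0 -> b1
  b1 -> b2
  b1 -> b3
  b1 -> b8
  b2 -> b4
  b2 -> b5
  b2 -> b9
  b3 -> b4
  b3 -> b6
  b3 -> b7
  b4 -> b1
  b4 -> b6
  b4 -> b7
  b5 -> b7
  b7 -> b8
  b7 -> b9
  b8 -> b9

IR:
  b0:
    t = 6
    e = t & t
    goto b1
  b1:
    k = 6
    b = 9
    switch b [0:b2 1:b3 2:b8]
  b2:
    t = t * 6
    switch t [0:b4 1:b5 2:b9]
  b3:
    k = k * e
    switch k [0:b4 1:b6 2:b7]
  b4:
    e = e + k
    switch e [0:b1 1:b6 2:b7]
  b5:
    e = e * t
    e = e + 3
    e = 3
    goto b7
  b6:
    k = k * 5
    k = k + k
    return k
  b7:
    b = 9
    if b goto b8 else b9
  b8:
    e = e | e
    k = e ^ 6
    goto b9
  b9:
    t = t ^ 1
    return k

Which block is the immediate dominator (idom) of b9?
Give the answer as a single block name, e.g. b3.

Answer: b1

Working:
idom tree: b1←b0 b2←b1 b3←b1 b4←b1 b5←b2 b6←b1 b7←b1 b8←b1 b9←b1
Join-block Dom:
  b1: preds {b0,b4}: {b0} ∩ {b0,b1,b4} = {b0}; idom=b0
  b4: preds {b2,b3}: {b0,b1,b2} ∩ {b0,b1,b3} = {b0,b1}; idom=b1
  b6: preds {b3,b4}: {b0,b1,b3} ∩ {b0,b1,b4} = {b0,b1}; idom=b1
  b7: preds {b3,b4,b5}: {b0,b1,b3} ∩ {b0,b1,b4} ∩ {b0,b1,b2,b5} = {b0,b1}; idom=b1
  b8: preds {b1,b7}: {b0,b1} ∩ {b0,b1,b7} = {b0,b1}; idom=b1
  b9: preds {b2,b7,b8}: {b0,b1,b2} ∩ {b0,b1,b7} ∩ {b0,b1,b8} = {b0,b1}; idom=b1

idom(b9) = b1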